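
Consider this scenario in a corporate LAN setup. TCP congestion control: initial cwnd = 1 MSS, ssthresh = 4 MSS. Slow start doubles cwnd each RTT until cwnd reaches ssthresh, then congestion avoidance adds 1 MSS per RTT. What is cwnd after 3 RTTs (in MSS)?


RTT 0: cwnd = 1 MSS (initial)
RTT 1: cwnd = 2 MSS (slow start, doubled)
RTT 2: cwnd = 4 MSS (slow start, doubled)
RTT 3: cwnd = 5 MSS (congestion avoidance, +1)

5


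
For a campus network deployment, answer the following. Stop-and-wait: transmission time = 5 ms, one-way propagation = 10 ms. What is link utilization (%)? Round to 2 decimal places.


Given: Ttrans = 5 ms, Tprop = 10 ms
RTT = 2 * Tprop = 2 * 10 = 20 ms
U = Ttrans / (Ttrans + RTT)
U = 5 / (5 + 20)
U = 5 / 25 = 0.2
U% = 20.00%

20.00


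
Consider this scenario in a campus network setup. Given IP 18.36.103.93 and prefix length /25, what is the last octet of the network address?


Given: IP = 18.36.103.93, prefix = /25
Subnet mask = 255.255.255.128
Last octet of IP: 93
Last octet of mask: 128
Network last octet = 93 AND 128 = 0

0


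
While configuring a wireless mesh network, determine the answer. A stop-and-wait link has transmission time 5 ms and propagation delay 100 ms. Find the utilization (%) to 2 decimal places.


Given: Ttrans = 5 ms, Tprop = 100 ms
RTT = 2 * Tprop = 2 * 100 = 200 ms
U = Ttrans / (Ttrans + RTT)
U = 5 / (5 + 200)
U = 5 / 205 = 0.02439
U% = 2.44%

2.44


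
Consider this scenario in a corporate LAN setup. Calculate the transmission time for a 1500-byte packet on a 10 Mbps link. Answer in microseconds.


Given: packet = 1500 bytes, bandwidth = 10 Mbps
Packet in bits = 1500 * 8 = 12000 bits
Bandwidth = 10 * 10^6 = 10000000 bps
Time = 12000 / 10000000 seconds
Time in us = 12000 * 10^6 / 10000000 = 1200

1200


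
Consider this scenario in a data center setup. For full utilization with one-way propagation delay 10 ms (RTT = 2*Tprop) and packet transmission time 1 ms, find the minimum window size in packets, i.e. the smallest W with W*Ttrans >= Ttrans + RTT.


Given: Ttrans = 1 ms, RTT = 20 ms (= 2 * Tprop, Tprop = 10 ms)
Time until first ACK returns = Ttrans + RTT = 1 + 20 = 21 ms
Need W * Ttrans >= Ttrans + RTT  ->  W >= (Ttrans + RTT) / Ttrans
(Ttrans + RTT) / Ttrans = 21 / 1 = 21
W_min = ceil(21) = 21

21


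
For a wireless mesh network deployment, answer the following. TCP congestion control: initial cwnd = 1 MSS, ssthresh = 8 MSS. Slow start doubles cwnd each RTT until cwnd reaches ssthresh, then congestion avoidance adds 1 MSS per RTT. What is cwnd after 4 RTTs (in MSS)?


RTT 0: cwnd = 1 MSS (initial)
RTT 1: cwnd = 2 MSS (slow start, doubled)
RTT 2: cwnd = 4 MSS (slow start, doubled)
RTT 3: cwnd = 8 MSS (slow start, doubled)
RTT 4: cwnd = 9 MSS (congestion avoidance, +1)

9


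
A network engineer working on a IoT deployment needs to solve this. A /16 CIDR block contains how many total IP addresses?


Given: CIDR prefix /16
Host bits = 32 - 16 = 16
Total addresses = 2^16 = 65536

65536


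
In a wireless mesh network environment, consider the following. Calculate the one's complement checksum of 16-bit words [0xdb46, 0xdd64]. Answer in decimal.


Given words: [0xdb46, 0xdd64]
Step 1: Sum all words
Raw sum = 56134 + 56676 = 112810
Step 2: Fold carry: (47274 + 1) = 47275
One's complement = ~47275 & 0xFFFF = 18260

18260


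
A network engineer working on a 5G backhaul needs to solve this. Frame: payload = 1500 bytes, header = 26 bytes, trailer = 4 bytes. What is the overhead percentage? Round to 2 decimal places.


Given: payload = 1500 B, header = 26 B, trailer = 4 B
Overhead bytes = header + trailer = 26 + 4 = 30
Total frame = payload + overhead = 1500 + 30 = 1530
Overhead % = 30 / 1530 * 100 = 1.9608% -> 1.96% (2 dp)

1.96


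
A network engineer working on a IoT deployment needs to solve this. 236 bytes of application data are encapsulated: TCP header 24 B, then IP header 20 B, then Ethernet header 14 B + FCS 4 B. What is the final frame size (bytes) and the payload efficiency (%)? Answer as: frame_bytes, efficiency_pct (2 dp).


TCP segment = 236 + 24 = 260 B
IP packet = 260 + 20 = 280 B
Ethernet frame = 280 + 14 + 4 = 298 B
Efficiency = app / frame = 236 / 298 = 0.791946 = 79.1946% -> 79.19% (2 dp)

298, 79.19


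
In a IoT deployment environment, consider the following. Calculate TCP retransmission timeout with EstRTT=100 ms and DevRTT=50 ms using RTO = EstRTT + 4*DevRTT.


Given: EstRTT = 100 ms, DevRTT = 50 ms
Timeout = EstRTT + 4 * DevRTT
4 * DevRTT = 4 * 50 = 200
Timeout = 100 + 200 = 300 ms

300


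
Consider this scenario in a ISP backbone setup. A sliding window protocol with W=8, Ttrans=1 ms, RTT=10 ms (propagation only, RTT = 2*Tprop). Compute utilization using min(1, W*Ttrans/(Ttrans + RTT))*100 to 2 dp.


Given: W = 8, Ttrans = 1 ms, RTT = 10 ms (= 2 * Tprop, Tprop = 5 ms)
Cycle time = Ttrans + RTT = 1 + 10 = 11 ms (first packet sent until its ACK returns)
W * Ttrans = 8 * 1 = 8 ms of sending per cycle
W * Ttrans / (Ttrans + RTT) = 8 / 11 = 0.727273
U = min(1, 0.727273) = 0.727273
U% = 72.73%

72.73


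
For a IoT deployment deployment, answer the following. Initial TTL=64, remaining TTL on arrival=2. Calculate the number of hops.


Given: initial TTL = 64, received TTL = 2
Hops = initial TTL - received TTL
Hops = 64 - 2 = 62

62


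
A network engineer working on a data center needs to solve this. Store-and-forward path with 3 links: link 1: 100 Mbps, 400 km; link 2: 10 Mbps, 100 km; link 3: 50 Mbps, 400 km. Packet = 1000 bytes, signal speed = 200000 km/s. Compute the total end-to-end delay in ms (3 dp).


Packet = 1000 bytes = 8000 bits. Store-and-forward: sum (t_trans + t_prop) per link.
Link 1: t_trans = 8000/(100*10^6) s = 0.0800 ms; t_prop = 400/200000 s = 2.0000 ms; subtotal = 2.0800 ms
Link 2: t_trans = 8000/(10*10^6) s = 0.8000 ms; t_prop = 100/200000 s = 0.5000 ms; subtotal = 1.3000 ms
Link 3: t_trans = 8000/(50*10^6) s = 0.1600 ms; t_prop = 400/200000 s = 2.0000 ms; subtotal = 2.1600 ms
End-to-end = 2.0800 + 1.3000 + 2.1600 = 5.5400 ms -> 5.540 ms (3 dp)

5.540


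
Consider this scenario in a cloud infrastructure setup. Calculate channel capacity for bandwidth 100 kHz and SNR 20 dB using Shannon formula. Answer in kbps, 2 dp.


Given: B = 100 kHz, SNR = 20 dB
SNR linear = 10^(20/10) = 100
1 + SNR = 101
log2(101) = 6.6582114828
C = 100 * 1000 * 6.6582114828 = 665821.1483 bps
C = 665.821148 kbps -> 665.82 kbps (2 dp)

665.82


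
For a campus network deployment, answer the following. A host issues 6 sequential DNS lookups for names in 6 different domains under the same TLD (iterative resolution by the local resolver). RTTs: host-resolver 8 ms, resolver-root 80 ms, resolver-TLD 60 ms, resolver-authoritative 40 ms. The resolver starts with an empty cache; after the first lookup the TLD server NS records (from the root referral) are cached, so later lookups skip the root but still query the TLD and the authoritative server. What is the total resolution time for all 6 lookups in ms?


Lookup 1 (cold cache): local + root + TLD + auth = 8 + 80 + 60 + 40 = 188 ms
Lookups 2..6 (TLD NS cached -> skip root; new domain -> still ask TLD and auth): local + TLD + auth = 8 + 60 + 40 = 108 ms each
Remaining 5 lookups: 5 * 108 = 540 ms
Total = 188 + 540 = 728 ms

728


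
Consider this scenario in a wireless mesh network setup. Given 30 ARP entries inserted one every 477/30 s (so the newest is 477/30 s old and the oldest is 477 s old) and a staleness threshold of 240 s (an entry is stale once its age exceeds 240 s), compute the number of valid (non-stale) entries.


Ages are k * 477/30 s for k = 1..30 (spacing = 15.9000 s).
Entry k is valid iff k * 477/30 <= 240 iff k <= 30 * 240 / 477 = 15.0943
n_valid = floor(15.0943) = 15
(n_stale = 30 - 15 = 15)

15


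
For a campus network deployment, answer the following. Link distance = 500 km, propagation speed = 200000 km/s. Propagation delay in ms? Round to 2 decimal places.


Given: distance = 500 km, speed = 200000 km/s
Delay = distance / speed = 500 / 200000 seconds
Delay in ms = 500 * 1000 / 200000
Delay = 2.5000 ms
Rounded to 2 dp = 2.50 ms

2.50


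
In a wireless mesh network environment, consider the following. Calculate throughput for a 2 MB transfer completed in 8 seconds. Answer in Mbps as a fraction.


Given: file = 2 MB, time = 8 s
File in Mb = 2 * 8 = 16 Mb
Throughput = 16 / 8 Mbps
Throughput = 2 Mbps

2


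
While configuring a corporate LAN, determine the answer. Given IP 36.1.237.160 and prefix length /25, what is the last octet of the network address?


Given: IP = 36.1.237.160, prefix = /25
Subnet mask = 255.255.255.128
Last octet of IP: 160
Last octet of mask: 128
Network last octet = 160 AND 128 = 128

128


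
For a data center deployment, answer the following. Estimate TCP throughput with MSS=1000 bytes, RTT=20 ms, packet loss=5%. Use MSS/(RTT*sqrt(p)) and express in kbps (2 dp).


Given: MSS = 1000 bytes, RTT = 20 ms, loss = 5%
RTT in seconds = 20 / 1000 = 0.02
Loss rate = 5% = 0.05
sqrt(loss) = sqrt(0.05) = 0.223606797750
Throughput (bytes/s) = 1000 / (0.02 * 0.223606797750) = 223606.7977
Throughput (kbps) = 223606.7977 * 8 / 1000 = 1788.854382 -> 1788.85 kbps (2 dp)

1788.85


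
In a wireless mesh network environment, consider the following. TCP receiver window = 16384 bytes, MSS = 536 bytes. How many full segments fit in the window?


Given: RWND = 16384 bytes, MSS = 536 bytes
Full segments = floor(RWND / MSS)
Full segments = floor(16384 / 536)
Full segments = floor(30.5672) = 30

30


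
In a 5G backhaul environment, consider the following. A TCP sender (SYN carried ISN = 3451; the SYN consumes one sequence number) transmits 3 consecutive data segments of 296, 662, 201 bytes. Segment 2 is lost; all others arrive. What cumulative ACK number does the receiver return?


SYN uses sequence number 3451; first data byte = ISN + 1 = 3452.
Segment 1: SEQ = 3452, len = 296 B, covers [3452, 3747]
Segment 2: SEQ = 3748, len = 662 B, covers [3748, 4409] [LOST]
Segment 3: SEQ = 4410, len = 201 B, covers [4410, 4610]
In-order data received: bytes [3452, 3747] (segments 1..1).
Segment 2 missing -> gap begins at byte 3748; later segments buffered out of order.
Cumulative ACK = next expected in-order byte = 3452 + 296 = 3748

3748


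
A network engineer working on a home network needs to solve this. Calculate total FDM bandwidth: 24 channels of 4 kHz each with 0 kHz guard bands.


Given: 24 channels, 4 kHz each, guard = 0 kHz
Channel bandwidth = 24 * 4 = 96 kHz
Guard bands = 23 gaps * 0 kHz = 0 kHz
Total = 96 + 0 = 96 kHz

96


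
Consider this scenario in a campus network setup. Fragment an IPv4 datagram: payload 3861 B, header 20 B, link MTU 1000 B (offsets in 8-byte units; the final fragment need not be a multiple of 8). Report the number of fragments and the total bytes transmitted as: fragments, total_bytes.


Max data per non-final fragment = floor((MTU - header)/8)*8 = floor((1000 - 20)/8)*8 = floor(980/8)*8 = 976 B
Final fragment needs no 8-byte alignment: it can carry up to MTU - header = 980 B
Non-final fragments needed = ceil((payload - 980) / 976) = ceil(2881/976) = ceil(2.9518) = 3
Number of fragments = 3 + 1 = 4
Fragment sizes (data): 3 * 976 B + 933 B (last, 933 <= 980 OK)
Total bytes sent = payload + n_frags * header = 3861 + 4*20 = 3861 + 80 = 3941 B

4, 3941


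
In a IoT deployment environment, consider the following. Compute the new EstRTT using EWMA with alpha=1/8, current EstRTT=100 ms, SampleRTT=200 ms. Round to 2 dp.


Given: EstRTT = 100 ms, SampleRTT = 200 ms, alpha = 1/8
New EstRTT = (1 - alpha) * EstRTT + alpha * SampleRTT
(7/8) * 100 = 87.5
(1/8) * 200 = 25
New EstRTT = 87.5 + 25 = 112.5 ms -> 112.50 ms (2 dp)

112.50


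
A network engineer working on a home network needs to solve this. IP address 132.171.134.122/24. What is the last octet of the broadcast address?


Given: IP = 132.171.134.122, prefix = /24
Host bits = 32 - 24 = 8
Network last octet = 122 AND mask = 0
Host part size = 2^8 - 1 = 255
Broadcast last octet = 0 OR 255 = 255

255


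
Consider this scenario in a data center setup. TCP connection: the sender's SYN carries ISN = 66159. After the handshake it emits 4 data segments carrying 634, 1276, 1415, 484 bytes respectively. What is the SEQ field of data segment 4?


The SYN occupies sequence number ISN = 66159, so the first data byte is ISN + 1 = 66160.
SEQ of data segment i = (ISN + 1) + sum of payload sizes of segments 1..i-1.
Segment 1: SEQ = 66160, payload = 634 bytes
Segment 2: SEQ = 66794, payload = 1276 bytes
Segment 3: SEQ = 68070, payload = 1415 bytes
Segment 4: SEQ = 69485, payload = 484 bytes
SEQ of segment 4 = 66160 + 634 + 1276 + 1415 = 69485

69485


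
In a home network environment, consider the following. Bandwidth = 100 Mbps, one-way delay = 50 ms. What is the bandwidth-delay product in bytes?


Given: bandwidth = 100 Mbps, delay = 50 ms
BDP in bits = 100 * 10^6 * 50 / 1000
BDP in bits = 5000000
BDP in bytes = 5000000 / 8 = 625000

625000


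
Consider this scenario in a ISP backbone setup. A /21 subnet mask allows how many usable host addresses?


Given: subnet mask /21
Host bits = 32 - 21 = 11
Total addresses = 2^11 = 2048
Usable hosts = 2048 - 2 (network + broadcast) = 2046

2046


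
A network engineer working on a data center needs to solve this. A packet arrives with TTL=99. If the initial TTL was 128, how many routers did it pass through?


Given: initial TTL = 128, received TTL = 99
Hops = initial TTL - received TTL
Hops = 128 - 99 = 29

29


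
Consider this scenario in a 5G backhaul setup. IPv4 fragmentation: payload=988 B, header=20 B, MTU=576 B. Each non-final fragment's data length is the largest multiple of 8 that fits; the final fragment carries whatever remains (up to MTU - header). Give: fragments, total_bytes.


Max data per non-final fragment = floor((MTU - header)/8)*8 = floor((576 - 20)/8)*8 = floor(556/8)*8 = 552 B
Final fragment needs no 8-byte alignment: it can carry up to MTU - header = 556 B
Non-final fragments needed = ceil((payload - 556) / 552) = ceil(432/552) = ceil(0.7826) = 1
Number of fragments = 1 + 1 = 2
Fragment sizes (data): 1 * 552 B + 436 B (last, 436 <= 556 OK)
Total bytes sent = payload + n_frags * header = 988 + 2*20 = 988 + 40 = 1028 B

2, 1028


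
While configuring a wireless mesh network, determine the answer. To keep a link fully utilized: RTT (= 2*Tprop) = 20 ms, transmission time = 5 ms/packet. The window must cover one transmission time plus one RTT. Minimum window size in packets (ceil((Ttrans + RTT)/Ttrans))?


Given: Ttrans = 5 ms, RTT = 20 ms (= 2 * Tprop, Tprop = 10 ms)
Time until first ACK returns = Ttrans + RTT = 5 + 20 = 25 ms
Need W * Ttrans >= Ttrans + RTT  ->  W >= (Ttrans + RTT) / Ttrans
(Ttrans + RTT) / Ttrans = 25 / 5 = 5
W_min = ceil(5) = 5

5


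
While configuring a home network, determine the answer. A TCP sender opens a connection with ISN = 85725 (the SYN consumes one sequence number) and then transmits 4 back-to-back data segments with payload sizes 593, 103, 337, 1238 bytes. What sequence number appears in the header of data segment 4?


The SYN occupies sequence number ISN = 85725, so the first data byte is ISN + 1 = 85726.
SEQ of data segment i = (ISN + 1) + sum of payload sizes of segments 1..i-1.
Segment 1: SEQ = 85726, payload = 593 bytes
Segment 2: SEQ = 86319, payload = 103 bytes
Segment 3: SEQ = 86422, payload = 337 bytes
Segment 4: SEQ = 86759, payload = 1238 bytes
SEQ of segment 4 = 85726 + 593 + 103 + 337 = 86759

86759


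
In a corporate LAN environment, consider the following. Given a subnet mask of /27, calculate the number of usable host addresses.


Given: subnet mask /27
Host bits = 32 - 27 = 5
Total addresses = 2^5 = 32
Usable hosts = 32 - 2 (network + broadcast) = 30

30


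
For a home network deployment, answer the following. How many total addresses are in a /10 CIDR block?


Given: CIDR prefix /10
Host bits = 32 - 10 = 22
Total addresses = 2^22 = 4194304

4194304


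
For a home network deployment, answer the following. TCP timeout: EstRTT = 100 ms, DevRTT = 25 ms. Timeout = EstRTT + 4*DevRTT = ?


Given: EstRTT = 100 ms, DevRTT = 25 ms
Timeout = EstRTT + 4 * DevRTT
4 * DevRTT = 4 * 25 = 100
Timeout = 100 + 100 = 200 ms

200


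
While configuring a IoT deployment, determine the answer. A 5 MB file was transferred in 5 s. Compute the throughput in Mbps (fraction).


Given: file = 5 MB, time = 5 s
File in Mb = 5 * 8 = 40 Mb
Throughput = 40 / 5 Mbps
Throughput = 8 Mbps

8


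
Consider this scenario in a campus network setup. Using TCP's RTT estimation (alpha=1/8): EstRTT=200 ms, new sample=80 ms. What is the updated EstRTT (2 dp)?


Given: EstRTT = 200 ms, SampleRTT = 80 ms, alpha = 1/8
New EstRTT = (1 - alpha) * EstRTT + alpha * SampleRTT
(7/8) * 200 = 175
(1/8) * 80 = 10
New EstRTT = 175 + 10 = 185 ms -> 185.00 ms (2 dp)

185.00


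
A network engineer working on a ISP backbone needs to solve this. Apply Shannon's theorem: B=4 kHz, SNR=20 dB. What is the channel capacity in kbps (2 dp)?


Given: B = 4 kHz, SNR = 20 dB
SNR linear = 10^(20/10) = 100
1 + SNR = 101
log2(101) = 6.6582114828
C = 4 * 1000 * 6.6582114828 = 26632.8459 bps
C = 26.632846 kbps -> 26.63 kbps (2 dp)

26.63


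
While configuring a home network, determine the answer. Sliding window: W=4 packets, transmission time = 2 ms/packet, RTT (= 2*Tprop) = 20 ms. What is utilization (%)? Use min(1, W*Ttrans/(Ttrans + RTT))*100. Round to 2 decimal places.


Given: W = 4, Ttrans = 2 ms, RTT = 20 ms (= 2 * Tprop, Tprop = 10 ms)
Cycle time = Ttrans + RTT = 2 + 20 = 22 ms (first packet sent until its ACK returns)
W * Ttrans = 4 * 2 = 8 ms of sending per cycle
W * Ttrans / (Ttrans + RTT) = 8 / 22 = 0.363636
U = min(1, 0.363636) = 0.363636
U% = 36.36%

36.36


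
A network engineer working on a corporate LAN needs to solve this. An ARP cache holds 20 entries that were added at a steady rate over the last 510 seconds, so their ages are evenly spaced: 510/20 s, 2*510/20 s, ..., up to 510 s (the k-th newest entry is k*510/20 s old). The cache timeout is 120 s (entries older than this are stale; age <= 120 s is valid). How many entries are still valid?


Ages are k * 510/20 s for k = 1..20 (spacing = 25.5000 s).
Entry k is valid iff k * 510/20 <= 120 iff k <= 20 * 120 / 510 = 4.7059
n_valid = floor(4.7059) = 4
(n_stale = 20 - 4 = 16)

4


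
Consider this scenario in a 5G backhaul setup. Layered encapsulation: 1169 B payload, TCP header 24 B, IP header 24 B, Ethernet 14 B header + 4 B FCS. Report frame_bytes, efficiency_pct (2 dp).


TCP segment = 1169 + 24 = 1193 B
IP packet = 1193 + 24 = 1217 B
Ethernet frame = 1217 + 14 + 4 = 1235 B
Efficiency = app / frame = 1169 / 1235 = 0.946559 = 94.6559% -> 94.66% (2 dp)

1235, 94.66


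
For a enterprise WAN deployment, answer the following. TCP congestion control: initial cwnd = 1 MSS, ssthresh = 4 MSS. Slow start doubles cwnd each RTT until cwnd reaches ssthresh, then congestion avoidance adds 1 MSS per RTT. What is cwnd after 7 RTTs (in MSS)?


RTT 0: cwnd = 1 MSS (initial)
RTT 1: cwnd = 2 MSS (slow start, doubled)
RTT 2: cwnd = 4 MSS (slow start, doubled)
RTT 3: cwnd = 5 MSS (congestion avoidance, +1)
RTT 4: cwnd = 6 MSS (congestion avoidance, +1)
RTT 5: cwnd = 7 MSS (congestion avoidance, +1)
RTT 6: cwnd = 8 MSS (congestion avoidance, +1)
RTT 7: cwnd = 9 MSS (congestion avoidance, +1)

9


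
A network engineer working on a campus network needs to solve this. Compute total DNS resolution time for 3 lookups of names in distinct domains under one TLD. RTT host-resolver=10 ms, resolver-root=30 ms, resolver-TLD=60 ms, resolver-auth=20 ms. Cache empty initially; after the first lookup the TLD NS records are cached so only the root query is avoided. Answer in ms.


Lookup 1 (cold cache): local + root + TLD + auth = 10 + 30 + 60 + 20 = 120 ms
Lookups 2..3 (TLD NS cached -> skip root; new domain -> still ask TLD and auth): local + TLD + auth = 10 + 60 + 20 = 90 ms each
Remaining 2 lookups: 2 * 90 = 180 ms
Total = 120 + 180 = 300 ms

300


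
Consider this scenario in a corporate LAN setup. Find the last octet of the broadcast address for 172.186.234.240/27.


Given: IP = 172.186.234.240, prefix = /27
Host bits = 32 - 27 = 5
Network last octet = 240 AND mask = 224
Host part size = 2^5 - 1 = 31
Broadcast last octet = 224 OR 31 = 255

255


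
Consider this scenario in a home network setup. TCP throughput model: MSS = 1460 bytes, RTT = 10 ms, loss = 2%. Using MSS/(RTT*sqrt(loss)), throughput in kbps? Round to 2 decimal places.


Given: MSS = 1460 bytes, RTT = 10 ms, loss = 2%
RTT in seconds = 10 / 1000 = 0.01
Loss rate = 2% = 0.02
sqrt(loss) = sqrt(0.02) = 0.141421356237
Throughput (bytes/s) = 1460 / (0.01 * 0.141421356237) = 1032375.9005
Throughput (kbps) = 1032375.9005 * 8 / 1000 = 8259.007204 -> 8259.01 kbps (2 dp)

8259.01


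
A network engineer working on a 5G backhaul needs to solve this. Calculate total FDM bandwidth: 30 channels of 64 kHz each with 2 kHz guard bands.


Given: 30 channels, 64 kHz each, guard = 2 kHz
Channel bandwidth = 30 * 64 = 1920 kHz
Guard bands = 29 gaps * 2 kHz = 58 kHz
Total = 1920 + 58 = 1978 kHz

1978


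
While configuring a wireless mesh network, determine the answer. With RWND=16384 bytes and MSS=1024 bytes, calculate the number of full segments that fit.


Given: RWND = 16384 bytes, MSS = 1024 bytes
Full segments = floor(RWND / MSS)
Full segments = floor(16384 / 1024)
Full segments = floor(16.0) = 16

16


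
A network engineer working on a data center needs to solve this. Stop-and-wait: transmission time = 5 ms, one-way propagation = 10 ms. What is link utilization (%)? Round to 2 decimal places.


Given: Ttrans = 5 ms, Tprop = 10 ms
RTT = 2 * Tprop = 2 * 10 = 20 ms
U = Ttrans / (Ttrans + RTT)
U = 5 / (5 + 20)
U = 5 / 25 = 0.2
U% = 20.00%

20.00


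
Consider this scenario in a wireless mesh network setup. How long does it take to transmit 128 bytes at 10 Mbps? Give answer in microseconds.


Given: packet = 128 bytes, bandwidth = 10 Mbps
Packet in bits = 128 * 8 = 1024 bits
Bandwidth = 10 * 10^6 = 10000000 bps
Time = 1024 / 10000000 seconds
Time in us = 1024 * 10^6 / 10000000 = 102.4

102.4


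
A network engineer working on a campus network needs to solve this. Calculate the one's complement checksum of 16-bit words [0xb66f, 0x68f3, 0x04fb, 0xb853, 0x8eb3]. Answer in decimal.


Given words: [0xb66f, 0x68f3, 0x04fb, 0xb853, 0x8eb3]
Step 1: Sum all words
Raw sum = 46703 + 26867 + 1275 + 47187 + 36531 = 158563
Step 2: Fold carry: (27491 + 2) = 27493
One's complement = ~27493 & 0xFFFF = 38042

38042


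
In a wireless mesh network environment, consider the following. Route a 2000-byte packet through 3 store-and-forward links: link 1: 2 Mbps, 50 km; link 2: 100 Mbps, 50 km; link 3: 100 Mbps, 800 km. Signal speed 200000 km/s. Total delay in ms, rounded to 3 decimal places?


Packet = 2000 bytes = 16000 bits. Store-and-forward: sum (t_trans + t_prop) per link.
Link 1: t_trans = 16000/(2*10^6) s = 8.0000 ms; t_prop = 50/200000 s = 0.2500 ms; subtotal = 8.2500 ms
Link 2: t_trans = 16000/(100*10^6) s = 0.1600 ms; t_prop = 50/200000 s = 0.2500 ms; subtotal = 0.4100 ms
Link 3: t_trans = 16000/(100*10^6) s = 0.1600 ms; t_prop = 800/200000 s = 4.0000 ms; subtotal = 4.1600 ms
End-to-end = 8.2500 + 0.4100 + 4.1600 = 12.8200 ms -> 12.820 ms (3 dp)

12.820


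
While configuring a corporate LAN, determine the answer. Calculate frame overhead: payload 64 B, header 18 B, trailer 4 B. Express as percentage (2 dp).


Given: payload = 64 B, header = 18 B, trailer = 4 B
Overhead bytes = header + trailer = 18 + 4 = 22
Total frame = payload + overhead = 64 + 22 = 86
Overhead % = 22 / 86 * 100 = 25.5814% -> 25.58% (2 dp)

25.58


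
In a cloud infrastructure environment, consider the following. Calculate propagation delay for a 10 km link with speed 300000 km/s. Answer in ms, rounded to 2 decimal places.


Given: distance = 10 km, speed = 300000 km/s
Delay = distance / speed = 10 / 300000 seconds
Delay in ms = 10 * 1000 / 300000
Delay = 0.0333 ms
Rounded to 2 dp = 0.03 ms

0.03


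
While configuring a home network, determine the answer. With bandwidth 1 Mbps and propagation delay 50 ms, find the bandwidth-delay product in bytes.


Given: bandwidth = 1 Mbps, delay = 50 ms
BDP in bits = 1 * 10^6 * 50 / 1000
BDP in bits = 50000
BDP in bytes = 50000 / 8 = 6250

6250


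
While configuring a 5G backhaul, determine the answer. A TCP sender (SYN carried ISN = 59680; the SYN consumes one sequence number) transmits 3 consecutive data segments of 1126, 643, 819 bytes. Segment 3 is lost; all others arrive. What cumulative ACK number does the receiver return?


SYN uses sequence number 59680; first data byte = ISN + 1 = 59681.
Segment 1: SEQ = 59681, len = 1126 B, covers [59681, 60806]
Segment 2: SEQ = 60807, len = 643 B, covers [60807, 61449]
Segment 3: SEQ = 61450, len = 819 B, covers [61450, 62268] [LOST]
In-order data received: bytes [59681, 61449] (segments 1..2).
Segment 3 missing -> gap begins at byte 61450.
Cumulative ACK = next expected in-order byte = 59681 + 1126 + 643 = 61450

61450


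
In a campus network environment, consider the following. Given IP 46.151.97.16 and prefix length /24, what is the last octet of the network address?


Given: IP = 46.151.97.16, prefix = /24
Subnet mask = 255.255.255.0
Last octet of IP: 16
Last octet of mask: 0
Network last octet = 16 AND 0 = 0

0


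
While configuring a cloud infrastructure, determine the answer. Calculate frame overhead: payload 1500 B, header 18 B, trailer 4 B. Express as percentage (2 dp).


Given: payload = 1500 B, header = 18 B, trailer = 4 B
Overhead bytes = header + trailer = 18 + 4 = 22
Total frame = payload + overhead = 1500 + 22 = 1522
Overhead % = 22 / 1522 * 100 = 1.4455% -> 1.45% (2 dp)

1.45


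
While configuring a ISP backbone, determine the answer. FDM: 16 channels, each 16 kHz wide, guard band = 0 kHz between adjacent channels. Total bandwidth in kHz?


Given: 16 channels, 16 kHz each, guard = 0 kHz
Channel bandwidth = 16 * 16 = 256 kHz
Guard bands = 15 gaps * 0 kHz = 0 kHz
Total = 256 + 0 = 256 kHz

256


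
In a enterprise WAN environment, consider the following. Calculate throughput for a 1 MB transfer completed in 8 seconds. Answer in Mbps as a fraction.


Given: file = 1 MB, time = 8 s
File in Mb = 1 * 8 = 8 Mb
Throughput = 8 / 8 Mbps
Throughput = 1 Mbps

1


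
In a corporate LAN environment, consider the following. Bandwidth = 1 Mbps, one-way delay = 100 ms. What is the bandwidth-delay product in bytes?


Given: bandwidth = 1 Mbps, delay = 100 ms
BDP in bits = 1 * 10^6 * 100 / 1000
BDP in bits = 100000
BDP in bytes = 100000 / 8 = 12500

12500


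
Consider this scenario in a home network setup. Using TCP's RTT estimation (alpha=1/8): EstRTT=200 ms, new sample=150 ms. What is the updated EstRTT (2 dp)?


Given: EstRTT = 200 ms, SampleRTT = 150 ms, alpha = 1/8
New EstRTT = (1 - alpha) * EstRTT + alpha * SampleRTT
(7/8) * 200 = 175
(1/8) * 150 = 18.75
New EstRTT = 175 + 18.75 = 193.75 ms -> 193.75 ms (2 dp)

193.75


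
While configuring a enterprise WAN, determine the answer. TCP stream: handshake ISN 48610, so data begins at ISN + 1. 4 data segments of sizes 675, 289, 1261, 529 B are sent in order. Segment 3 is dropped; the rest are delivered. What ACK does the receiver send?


SYN uses sequence number 48610; first data byte = ISN + 1 = 48611.
Segment 1: SEQ = 48611, len = 675 B, covers [48611, 49285]
Segment 2: SEQ = 49286, len = 289 B, covers [49286, 49574]
Segment 3: SEQ = 49575, len = 1261 B, covers [49575, 50835] [LOST]
Segment 4: SEQ = 50836, len = 529 B, covers [50836, 51364]
In-order data received: bytes [48611, 49574] (segments 1..2).
Segment 3 missing -> gap begins at byte 49575; later segments buffered out of order.
Cumulative ACK = next expected in-order byte = 48611 + 675 + 289 = 49575

49575


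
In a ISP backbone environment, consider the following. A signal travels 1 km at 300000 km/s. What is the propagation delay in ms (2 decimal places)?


Given: distance = 1 km, speed = 300000 km/s
Delay = distance / speed = 1 / 300000 seconds
Delay in ms = 1 * 1000 / 300000
Delay = 0.0033 ms
Rounded to 2 dp = 0.00 ms

0.00


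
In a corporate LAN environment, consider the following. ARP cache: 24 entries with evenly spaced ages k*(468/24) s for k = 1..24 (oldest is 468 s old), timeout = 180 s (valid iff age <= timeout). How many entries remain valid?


Ages are k * 468/24 s for k = 1..24 (spacing = 19.5000 s).
Entry k is valid iff k * 468/24 <= 180 iff k <= 24 * 180 / 468 = 9.2308
n_valid = floor(9.2308) = 9
(n_stale = 24 - 9 = 15)

9


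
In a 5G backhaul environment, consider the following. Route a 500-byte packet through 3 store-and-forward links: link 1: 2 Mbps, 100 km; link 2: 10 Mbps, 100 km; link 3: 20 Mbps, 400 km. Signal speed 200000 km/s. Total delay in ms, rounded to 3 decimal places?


Packet = 500 bytes = 4000 bits. Store-and-forward: sum (t_trans + t_prop) per link.
Link 1: t_trans = 4000/(2*10^6) s = 2.0000 ms; t_prop = 100/200000 s = 0.5000 ms; subtotal = 2.5000 ms
Link 2: t_trans = 4000/(10*10^6) s = 0.4000 ms; t_prop = 100/200000 s = 0.5000 ms; subtotal = 0.9000 ms
Link 3: t_trans = 4000/(20*10^6) s = 0.2000 ms; t_prop = 400/200000 s = 2.0000 ms; subtotal = 2.2000 ms
End-to-end = 2.5000 + 0.9000 + 2.2000 = 5.6000 ms -> 5.600 ms (3 dp)

5.600


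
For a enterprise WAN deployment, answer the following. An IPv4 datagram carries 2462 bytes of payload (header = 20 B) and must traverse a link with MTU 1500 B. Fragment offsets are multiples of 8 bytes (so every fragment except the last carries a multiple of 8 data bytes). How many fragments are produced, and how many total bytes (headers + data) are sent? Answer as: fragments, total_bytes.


Max data per non-final fragment = floor((MTU - header)/8)*8 = floor((1500 - 20)/8)*8 = floor(1480/8)*8 = 1480 B
Final fragment needs no 8-byte alignment: it can carry up to MTU - header = 1480 B
Non-final fragments needed = ceil((payload - 1480) / 1480) = ceil(982/1480) = ceil(0.6635) = 1
Number of fragments = 1 + 1 = 2
Fragment sizes (data): 1 * 1480 B + 982 B (last, 982 <= 1480 OK)
Total bytes sent = payload + n_frags * header = 2462 + 2*20 = 2462 + 40 = 2502 B

2, 2502


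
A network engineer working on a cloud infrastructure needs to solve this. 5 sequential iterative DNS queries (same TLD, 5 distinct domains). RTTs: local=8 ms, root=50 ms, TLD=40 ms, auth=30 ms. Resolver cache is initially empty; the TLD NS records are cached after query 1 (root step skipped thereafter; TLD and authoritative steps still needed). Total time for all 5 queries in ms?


Lookup 1 (cold cache): local + root + TLD + auth = 8 + 50 + 40 + 30 = 128 ms
Lookups 2..5 (TLD NS cached -> skip root; new domain -> still ask TLD and auth): local + TLD + auth = 8 + 40 + 30 = 78 ms each
Remaining 4 lookups: 4 * 78 = 312 ms
Total = 128 + 312 = 440 ms

440


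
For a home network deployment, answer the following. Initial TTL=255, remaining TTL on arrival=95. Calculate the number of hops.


Given: initial TTL = 255, received TTL = 95
Hops = initial TTL - received TTL
Hops = 255 - 95 = 160

160


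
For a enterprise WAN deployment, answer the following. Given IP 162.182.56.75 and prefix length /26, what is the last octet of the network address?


Given: IP = 162.182.56.75, prefix = /26
Subnet mask = 255.255.255.192
Last octet of IP: 75
Last octet of mask: 192
Network last octet = 75 AND 192 = 64

64


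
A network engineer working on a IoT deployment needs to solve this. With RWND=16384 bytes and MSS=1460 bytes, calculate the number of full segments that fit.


Given: RWND = 16384 bytes, MSS = 1460 bytes
Full segments = floor(RWND / MSS)
Full segments = floor(16384 / 1460)
Full segments = floor(11.2219) = 11

11


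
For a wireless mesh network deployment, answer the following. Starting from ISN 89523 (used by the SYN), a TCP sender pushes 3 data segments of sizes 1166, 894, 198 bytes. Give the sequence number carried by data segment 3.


The SYN occupies sequence number ISN = 89523, so the first data byte is ISN + 1 = 89524.
SEQ of data segment i = (ISN + 1) + sum of payload sizes of segments 1..i-1.
Segment 1: SEQ = 89524, payload = 1166 bytes
Segment 2: SEQ = 90690, payload = 894 bytes
Segment 3: SEQ = 91584, payload = 198 bytes
SEQ of segment 3 = 89524 + 1166 + 894 = 91584

91584


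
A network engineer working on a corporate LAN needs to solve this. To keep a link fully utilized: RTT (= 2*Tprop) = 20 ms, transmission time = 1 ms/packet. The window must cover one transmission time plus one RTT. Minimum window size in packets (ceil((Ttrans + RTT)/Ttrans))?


Given: Ttrans = 1 ms, RTT = 20 ms (= 2 * Tprop, Tprop = 10 ms)
Time until first ACK returns = Ttrans + RTT = 1 + 20 = 21 ms
Need W * Ttrans >= Ttrans + RTT  ->  W >= (Ttrans + RTT) / Ttrans
(Ttrans + RTT) / Ttrans = 21 / 1 = 21
W_min = ceil(21) = 21

21


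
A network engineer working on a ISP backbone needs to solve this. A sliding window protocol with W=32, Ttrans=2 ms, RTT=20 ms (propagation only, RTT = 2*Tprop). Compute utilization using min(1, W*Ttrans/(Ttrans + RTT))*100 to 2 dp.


Given: W = 32, Ttrans = 2 ms, RTT = 20 ms (= 2 * Tprop, Tprop = 10 ms)
Cycle time = Ttrans + RTT = 2 + 20 = 22 ms (first packet sent until its ACK returns)
W * Ttrans = 32 * 2 = 64 ms of sending per cycle
W * Ttrans / (Ttrans + RTT) = 64 / 22 = 2.909091
U = min(1, 2.909091) = 1.000000
U% = 100.00%

100.00


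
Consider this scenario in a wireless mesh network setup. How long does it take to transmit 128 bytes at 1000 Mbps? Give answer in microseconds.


Given: packet = 128 bytes, bandwidth = 1000 Mbps
Packet in bits = 128 * 8 = 1024 bits
Bandwidth = 1000 * 10^6 = 1000000000 bps
Time = 1024 / 1000000000 seconds
Time in us = 1024 * 10^6 / 1000000000 = 1.024

1.024


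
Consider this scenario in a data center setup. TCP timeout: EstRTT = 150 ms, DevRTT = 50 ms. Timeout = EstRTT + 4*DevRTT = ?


Given: EstRTT = 150 ms, DevRTT = 50 ms
Timeout = EstRTT + 4 * DevRTT
4 * DevRTT = 4 * 50 = 200
Timeout = 150 + 200 = 350 ms

350


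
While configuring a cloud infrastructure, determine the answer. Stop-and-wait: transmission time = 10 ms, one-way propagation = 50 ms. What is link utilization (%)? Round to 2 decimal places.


Given: Ttrans = 10 ms, Tprop = 50 ms
RTT = 2 * Tprop = 2 * 50 = 100 ms
U = Ttrans / (Ttrans + RTT)
U = 10 / (10 + 100)
U = 10 / 110 = 0.090909
U% = 9.09%

9.09


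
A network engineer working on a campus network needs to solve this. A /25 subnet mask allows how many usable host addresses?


Given: subnet mask /25
Host bits = 32 - 25 = 7
Total addresses = 2^7 = 128
Usable hosts = 128 - 2 (network + broadcast) = 126

126


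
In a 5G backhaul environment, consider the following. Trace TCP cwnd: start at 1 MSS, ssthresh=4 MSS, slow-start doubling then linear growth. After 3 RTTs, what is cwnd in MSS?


RTT 0: cwnd = 1 MSS (initial)
RTT 1: cwnd = 2 MSS (slow start, doubled)
RTT 2: cwnd = 4 MSS (slow start, doubled)
RTT 3: cwnd = 5 MSS (congestion avoidance, +1)

5


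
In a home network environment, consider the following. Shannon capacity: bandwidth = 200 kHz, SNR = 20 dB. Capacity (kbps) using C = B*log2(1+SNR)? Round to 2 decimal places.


Given: B = 200 kHz, SNR = 20 dB
SNR linear = 10^(20/10) = 100
1 + SNR = 101
log2(101) = 6.6582114828
C = 200 * 1000 * 6.6582114828 = 1331642.2966 bps
C = 1331.642297 kbps -> 1331.64 kbps (2 dp)

1331.64


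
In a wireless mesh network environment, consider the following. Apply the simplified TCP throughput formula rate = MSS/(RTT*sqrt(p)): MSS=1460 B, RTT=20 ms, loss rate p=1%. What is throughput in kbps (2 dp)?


Given: MSS = 1460 bytes, RTT = 20 ms, loss = 1%
RTT in seconds = 20 / 1000 = 0.02
Loss rate = 1% = 0.01
sqrt(loss) = sqrt(0.01) = 0.1
Throughput (bytes/s) = 1460 / (0.02 * 0.1) = 730000.0000
Throughput (kbps) = 730000.0000 * 8 / 1000 = 5840.000000 -> 5840.00 kbps (2 dp)

5840.00


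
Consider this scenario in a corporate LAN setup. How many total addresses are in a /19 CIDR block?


Given: CIDR prefix /19
Host bits = 32 - 19 = 13
Total addresses = 2^13 = 8192

8192


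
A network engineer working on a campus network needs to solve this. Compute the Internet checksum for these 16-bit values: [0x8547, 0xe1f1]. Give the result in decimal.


Given words: [0x8547, 0xe1f1]
Step 1: Sum all words
Raw sum = 34119 + 57841 = 91960
Step 2: Fold carry: (26424 + 1) = 26425
One's complement = ~26425 & 0xFFFF = 39110

39110


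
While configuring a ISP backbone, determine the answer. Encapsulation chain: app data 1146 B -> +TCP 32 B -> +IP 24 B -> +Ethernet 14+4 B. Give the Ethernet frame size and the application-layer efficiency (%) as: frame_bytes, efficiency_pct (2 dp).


TCP segment = 1146 + 32 = 1178 B
IP packet = 1178 + 24 = 1202 B
Ethernet frame = 1202 + 14 + 4 = 1220 B
Efficiency = app / frame = 1146 / 1220 = 0.939344 = 93.9344% -> 93.93% (2 dp)

1220, 93.93


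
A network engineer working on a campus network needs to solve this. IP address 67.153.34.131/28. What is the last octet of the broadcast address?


Given: IP = 67.153.34.131, prefix = /28
Host bits = 32 - 28 = 4
Network last octet = 131 AND mask = 128
Host part size = 2^4 - 1 = 15
Broadcast last octet = 128 OR 15 = 143

143


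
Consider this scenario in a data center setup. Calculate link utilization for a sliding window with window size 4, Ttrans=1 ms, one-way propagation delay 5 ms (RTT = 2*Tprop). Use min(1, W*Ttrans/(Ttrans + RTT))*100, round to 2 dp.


Given: W = 4, Ttrans = 1 ms, RTT = 10 ms (= 2 * Tprop, Tprop = 5 ms)
Cycle time = Ttrans + RTT = 1 + 10 = 11 ms (first packet sent until its ACK returns)
W * Ttrans = 4 * 1 = 4 ms of sending per cycle
W * Ttrans / (Ttrans + RTT) = 4 / 11 = 0.363636
U = min(1, 0.363636) = 0.363636
U% = 36.36%

36.36


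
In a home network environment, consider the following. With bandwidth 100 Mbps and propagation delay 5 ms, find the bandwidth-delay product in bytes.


Given: bandwidth = 100 Mbps, delay = 5 ms
BDP in bits = 100 * 10^6 * 5 / 1000
BDP in bits = 500000
BDP in bytes = 500000 / 8 = 62500

62500


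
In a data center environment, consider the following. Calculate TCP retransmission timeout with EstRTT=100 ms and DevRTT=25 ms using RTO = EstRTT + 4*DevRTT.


Given: EstRTT = 100 ms, DevRTT = 25 ms
Timeout = EstRTT + 4 * DevRTT
4 * DevRTT = 4 * 25 = 100
Timeout = 100 + 100 = 200 ms

200


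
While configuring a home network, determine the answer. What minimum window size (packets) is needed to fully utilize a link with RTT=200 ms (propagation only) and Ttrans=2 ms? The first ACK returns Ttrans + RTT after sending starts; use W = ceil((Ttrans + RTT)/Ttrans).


Given: Ttrans = 2 ms, RTT = 200 ms (= 2 * Tprop, Tprop = 100 ms)
Time until first ACK returns = Ttrans + RTT = 2 + 200 = 202 ms
Need W * Ttrans >= Ttrans + RTT  ->  W >= (Ttrans + RTT) / Ttrans
(Ttrans + RTT) / Ttrans = 202 / 2 = 101
W_min = ceil(101) = 101

101


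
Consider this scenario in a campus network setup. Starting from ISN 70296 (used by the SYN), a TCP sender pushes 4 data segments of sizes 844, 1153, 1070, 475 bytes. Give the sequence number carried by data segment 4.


The SYN occupies sequence number ISN = 70296, so the first data byte is ISN + 1 = 70297.
SEQ of data segment i = (ISN + 1) + sum of payload sizes of segments 1..i-1.
Segment 1: SEQ = 70297, payload = 844 bytes
Segment 2: SEQ = 71141, payload = 1153 bytes
Segment 3: SEQ = 72294, payload = 1070 bytes
Segment 4: SEQ = 73364, payload = 475 bytes
SEQ of segment 4 = 70297 + 844 + 1153 + 1070 = 73364

73364


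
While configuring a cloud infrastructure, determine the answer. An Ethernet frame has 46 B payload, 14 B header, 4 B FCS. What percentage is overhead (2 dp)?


Given: payload = 46 B, header = 14 B, trailer = 4 B
Overhead bytes = header + trailer = 14 + 4 = 18
Total frame = payload + overhead = 46 + 18 = 64
Overhead % = 18 / 64 * 100 = 28.1250% -> 28.13% (2 dp)

28.13
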